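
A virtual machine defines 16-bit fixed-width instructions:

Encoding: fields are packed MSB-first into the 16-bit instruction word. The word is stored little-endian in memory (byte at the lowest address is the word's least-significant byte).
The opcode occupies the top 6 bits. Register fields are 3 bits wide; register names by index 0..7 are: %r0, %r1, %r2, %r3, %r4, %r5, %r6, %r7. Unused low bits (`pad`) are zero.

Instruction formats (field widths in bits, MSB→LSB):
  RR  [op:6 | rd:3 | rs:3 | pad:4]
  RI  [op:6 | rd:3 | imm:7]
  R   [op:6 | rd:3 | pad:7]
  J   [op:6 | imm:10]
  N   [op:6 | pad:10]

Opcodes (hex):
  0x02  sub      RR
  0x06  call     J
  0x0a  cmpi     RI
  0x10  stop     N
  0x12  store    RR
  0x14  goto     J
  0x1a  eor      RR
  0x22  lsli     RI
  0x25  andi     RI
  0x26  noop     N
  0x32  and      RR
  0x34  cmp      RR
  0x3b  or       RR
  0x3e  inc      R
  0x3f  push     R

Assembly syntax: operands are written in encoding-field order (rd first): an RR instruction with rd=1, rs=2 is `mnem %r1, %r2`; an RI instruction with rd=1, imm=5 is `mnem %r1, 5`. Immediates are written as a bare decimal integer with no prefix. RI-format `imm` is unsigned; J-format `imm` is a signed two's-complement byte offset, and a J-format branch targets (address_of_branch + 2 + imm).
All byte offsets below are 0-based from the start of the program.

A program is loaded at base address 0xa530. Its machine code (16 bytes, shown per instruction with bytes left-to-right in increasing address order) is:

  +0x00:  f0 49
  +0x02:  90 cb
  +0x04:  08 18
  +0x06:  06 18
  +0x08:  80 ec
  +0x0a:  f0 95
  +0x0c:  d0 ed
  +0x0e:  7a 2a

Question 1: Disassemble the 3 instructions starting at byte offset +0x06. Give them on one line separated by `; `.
+0x06: 06 18 ⇒ word 0x1806 (little)
  opcode bits[15:10]=0x6: call/J
  imm: (w>>0)&0x3ff=0x6 → 6
+0x08: 80 ec ⇒ word 0xec80 (little)
  opcode bits[15:10]=0x3b: or/RR
  rd: (w>>7)&0x7=0x1 → %r1
  rs: (w>>4)&0x7=0x0 → %r0
+0x0a: f0 95 ⇒ word 0x95f0 (little)
  opcode bits[15:10]=0x25: andi/RI
  rd: (w>>7)&0x7=0x3 → %r3
  imm: (w>>0)&0x7f=0x70 → 112

call 6; or %r1, %r0; andi %r3, 112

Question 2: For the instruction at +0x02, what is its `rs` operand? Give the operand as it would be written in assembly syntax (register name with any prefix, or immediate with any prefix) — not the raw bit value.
%r1

@+02  little-endian(90 cb) = 0xcb90
  op=0xcb90>>10=0x32 ⇒ and (RR)
  [9:7] rd=7 = %r7
  [6:4] rs=1 = %r1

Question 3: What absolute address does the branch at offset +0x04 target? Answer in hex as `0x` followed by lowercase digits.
off 0x04: read 08 18 as little → 0x1808
  opcode bits[15:10]=0x6: call/J
  imm@[9:0]=0x8 ⇒ 8
  target = base 0xa530 + off 0x04 + 2 + imm 8 = 0xa53e

0xa53e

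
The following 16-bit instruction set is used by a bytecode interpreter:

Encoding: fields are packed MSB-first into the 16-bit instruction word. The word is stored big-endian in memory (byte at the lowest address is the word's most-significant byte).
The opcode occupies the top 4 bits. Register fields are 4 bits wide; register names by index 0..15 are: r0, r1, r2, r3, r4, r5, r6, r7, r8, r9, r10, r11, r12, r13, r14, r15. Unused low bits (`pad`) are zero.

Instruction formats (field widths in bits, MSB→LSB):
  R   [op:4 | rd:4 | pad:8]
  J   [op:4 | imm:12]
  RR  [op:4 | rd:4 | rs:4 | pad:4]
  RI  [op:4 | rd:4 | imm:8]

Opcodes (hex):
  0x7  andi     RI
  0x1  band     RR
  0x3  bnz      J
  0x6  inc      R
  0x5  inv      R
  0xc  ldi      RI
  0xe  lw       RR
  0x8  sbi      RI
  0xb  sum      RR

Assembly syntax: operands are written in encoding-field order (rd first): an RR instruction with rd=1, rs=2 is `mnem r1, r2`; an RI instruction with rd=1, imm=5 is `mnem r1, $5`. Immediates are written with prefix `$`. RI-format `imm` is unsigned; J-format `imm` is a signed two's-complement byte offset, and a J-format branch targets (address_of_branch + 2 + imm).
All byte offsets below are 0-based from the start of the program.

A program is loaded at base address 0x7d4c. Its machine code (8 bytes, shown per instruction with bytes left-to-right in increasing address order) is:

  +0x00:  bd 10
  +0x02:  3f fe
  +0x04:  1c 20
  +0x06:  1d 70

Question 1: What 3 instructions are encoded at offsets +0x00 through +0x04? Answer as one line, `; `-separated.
off 0x00: read bd 10 as big → 0xbd10
  op=0xbd10>>12=0xb ⇒ sum (RR)
  [11:8] rd=13 = r13
  [7:4] rs=1 = r1
off 0x02: read 3f fe as big → 0x3ffe
  op=0x3ffe>>12=0x3 ⇒ bnz (J)
  [11:0] imm=4094 (s12→-2) = $-2
off 0x04: read 1c 20 as big → 0x1c20
  op=0x1c20>>12=0x1 ⇒ band (RR)
  [11:8] rd=12 = r12
  [7:4] rs=2 = r2

sum r13, r1; bnz $-2; band r12, r2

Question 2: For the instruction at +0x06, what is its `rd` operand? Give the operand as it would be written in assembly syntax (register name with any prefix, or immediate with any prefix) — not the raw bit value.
r13

@+06  big-endian(1d 70) = 0x1d70
  top 4b → 0x1 → band [RR]
  rd: (w>>8)&0xf=0xd → r13
  rs: (w>>4)&0xf=0x7 → r7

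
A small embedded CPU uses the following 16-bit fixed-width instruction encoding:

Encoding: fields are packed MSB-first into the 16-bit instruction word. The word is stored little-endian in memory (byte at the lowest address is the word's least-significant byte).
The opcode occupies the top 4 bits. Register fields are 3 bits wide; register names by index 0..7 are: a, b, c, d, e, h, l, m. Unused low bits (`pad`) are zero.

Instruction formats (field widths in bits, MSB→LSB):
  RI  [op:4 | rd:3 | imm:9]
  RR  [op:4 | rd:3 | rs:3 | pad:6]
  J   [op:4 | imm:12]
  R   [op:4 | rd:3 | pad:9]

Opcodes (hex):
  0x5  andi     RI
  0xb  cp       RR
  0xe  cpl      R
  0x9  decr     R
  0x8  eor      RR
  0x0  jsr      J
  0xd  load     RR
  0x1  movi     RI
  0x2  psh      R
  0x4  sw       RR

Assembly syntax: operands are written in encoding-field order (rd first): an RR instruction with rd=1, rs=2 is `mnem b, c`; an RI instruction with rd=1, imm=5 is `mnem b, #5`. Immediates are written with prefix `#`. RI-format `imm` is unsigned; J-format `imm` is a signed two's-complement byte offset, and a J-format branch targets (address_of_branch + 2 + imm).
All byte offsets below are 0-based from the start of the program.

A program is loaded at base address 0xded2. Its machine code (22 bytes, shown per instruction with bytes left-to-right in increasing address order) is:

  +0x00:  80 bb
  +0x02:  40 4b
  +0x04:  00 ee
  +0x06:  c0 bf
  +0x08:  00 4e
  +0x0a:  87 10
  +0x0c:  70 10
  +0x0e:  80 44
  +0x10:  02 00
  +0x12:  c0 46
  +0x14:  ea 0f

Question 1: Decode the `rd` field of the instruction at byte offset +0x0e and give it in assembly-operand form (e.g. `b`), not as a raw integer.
c

+0x0e: 80 44 ⇒ word 0x4480 (little)
  opcode bits[15:12]=0x4: sw/RR
  rd@[11:9]=0x2 ⇒ c
  rs@[8:6]=0x2 ⇒ c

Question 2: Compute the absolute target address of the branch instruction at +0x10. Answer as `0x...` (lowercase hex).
0xdee6

off 0x10: read 02 00 as little → 0x0002
  op=0x0002>>12=0x0 ⇒ jsr (J)
  imm: (w>>0)&0xfff=0x2 → #2
  target = base 0xded2 + off 0x10 + 2 + imm 2 = 0xdee6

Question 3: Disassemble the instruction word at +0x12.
[12] c0 46 → 0x46c0
  top 4b → 0x4 → sw [RR]
  rd: (w>>9)&0x7=0x3 → d
  rs: (w>>6)&0x7=0x3 → d

sw d, d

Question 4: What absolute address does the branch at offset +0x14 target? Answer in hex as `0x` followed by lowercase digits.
0xded2

+0x14: ea 0f ⇒ word 0x0fea (little)
  opcode bits[15:12]=0x0: jsr/J
  [11:0] imm=4074 (s12→-22) = #-22
  target = base 0xded2 + off 0x14 + 2 + imm -22 = 0xded2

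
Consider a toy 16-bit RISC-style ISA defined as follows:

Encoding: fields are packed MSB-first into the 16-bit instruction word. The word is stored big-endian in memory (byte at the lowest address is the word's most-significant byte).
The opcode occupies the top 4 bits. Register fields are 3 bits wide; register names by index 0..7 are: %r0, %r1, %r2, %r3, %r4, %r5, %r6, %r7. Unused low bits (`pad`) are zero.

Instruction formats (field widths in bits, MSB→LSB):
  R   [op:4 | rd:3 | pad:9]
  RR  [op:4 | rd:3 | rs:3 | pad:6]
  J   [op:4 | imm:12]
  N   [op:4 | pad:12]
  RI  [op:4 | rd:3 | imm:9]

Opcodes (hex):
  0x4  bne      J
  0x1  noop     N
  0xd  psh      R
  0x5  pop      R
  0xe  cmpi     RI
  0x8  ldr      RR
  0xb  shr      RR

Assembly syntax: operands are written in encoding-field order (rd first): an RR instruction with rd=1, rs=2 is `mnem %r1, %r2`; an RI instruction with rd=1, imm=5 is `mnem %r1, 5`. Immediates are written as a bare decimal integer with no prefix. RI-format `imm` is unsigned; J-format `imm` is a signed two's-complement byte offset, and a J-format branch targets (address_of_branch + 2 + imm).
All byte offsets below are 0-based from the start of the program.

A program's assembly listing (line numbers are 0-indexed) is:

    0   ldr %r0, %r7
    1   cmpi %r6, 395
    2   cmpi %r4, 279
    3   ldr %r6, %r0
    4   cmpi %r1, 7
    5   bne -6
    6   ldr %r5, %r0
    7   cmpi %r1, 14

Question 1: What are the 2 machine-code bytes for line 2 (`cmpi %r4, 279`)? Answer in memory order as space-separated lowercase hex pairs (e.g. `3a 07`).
e9 17

line 2 (cmpi): pack op=0xe:4|rd=4:3|imm=279:9 = 0xe917; big→ e9 17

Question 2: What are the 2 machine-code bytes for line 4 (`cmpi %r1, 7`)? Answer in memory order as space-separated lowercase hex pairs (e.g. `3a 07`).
4. cmpi fields op=0xe:4|rd=1:3|imm=7:9 → word e207h → e2 07

e2 07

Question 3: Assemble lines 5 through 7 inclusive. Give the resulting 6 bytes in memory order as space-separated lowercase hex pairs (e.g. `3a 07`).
4f fa 8a 00 e2 0e

line 5 (bne): pack op=0x4:4|imm=-6:12 = 0x4ffa; big→ 4f fa
line 6 (ldr): pack op=0x8:4|rd=5:3|rs=0:3|pad=0:6 = 0x8a00; big→ 8a 00
line 7 (cmpi): pack op=0xe:4|rd=1:3|imm=14:9 = 0xe20e; big→ e2 0e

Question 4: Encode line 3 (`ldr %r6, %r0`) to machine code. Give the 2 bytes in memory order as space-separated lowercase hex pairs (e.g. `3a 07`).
8c 00

3. ldr fields op=0x8:4|rd=6:3|rs=0:3|pad=0:6 → word 8c00h → 8c 00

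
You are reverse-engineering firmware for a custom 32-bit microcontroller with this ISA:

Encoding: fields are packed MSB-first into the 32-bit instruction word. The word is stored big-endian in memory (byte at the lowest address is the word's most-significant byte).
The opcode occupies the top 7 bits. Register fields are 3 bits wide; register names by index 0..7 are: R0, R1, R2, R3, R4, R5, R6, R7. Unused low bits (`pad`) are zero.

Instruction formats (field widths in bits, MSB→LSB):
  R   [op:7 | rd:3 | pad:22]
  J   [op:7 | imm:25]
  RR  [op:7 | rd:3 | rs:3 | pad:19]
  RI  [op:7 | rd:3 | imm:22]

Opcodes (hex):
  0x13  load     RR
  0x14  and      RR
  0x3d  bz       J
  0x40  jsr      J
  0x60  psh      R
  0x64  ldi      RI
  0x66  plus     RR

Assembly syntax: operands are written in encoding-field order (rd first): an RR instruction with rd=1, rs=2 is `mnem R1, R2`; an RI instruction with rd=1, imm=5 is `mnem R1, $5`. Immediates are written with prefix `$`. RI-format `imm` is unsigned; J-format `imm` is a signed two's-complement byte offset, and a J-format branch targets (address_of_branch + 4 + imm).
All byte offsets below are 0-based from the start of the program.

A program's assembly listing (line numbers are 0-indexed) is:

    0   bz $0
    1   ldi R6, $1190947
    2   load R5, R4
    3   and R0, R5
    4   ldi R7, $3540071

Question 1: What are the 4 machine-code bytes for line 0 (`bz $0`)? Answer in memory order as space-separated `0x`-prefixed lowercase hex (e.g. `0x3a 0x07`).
0. bz fields op=0x3d:7|imm=0:25 → word 7a000000h → 7a 00 00 00

0x7a 0x00 0x00 0x00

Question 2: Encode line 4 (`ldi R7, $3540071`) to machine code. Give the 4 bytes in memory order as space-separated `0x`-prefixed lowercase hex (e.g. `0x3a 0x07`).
0xc9 0xf6 0x04 0x67

L4: ldi op=0x64:7|rd=7:3|imm=3540071:22 ⇒ 0xc9f60467 ⇒ big c9 f6 04 67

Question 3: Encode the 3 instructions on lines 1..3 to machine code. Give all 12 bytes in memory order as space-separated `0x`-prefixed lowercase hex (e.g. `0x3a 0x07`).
line 1 (ldi): pack op=0x64:7|rd=6:3|imm=1190947:22 = 0xc9922c23; big→ c9 92 2c 23
line 2 (load): pack op=0x13:7|rd=5:3|rs=4:3|pad=0:19 = 0x27600000; big→ 27 60 00 00
line 3 (and): pack op=0x14:7|rd=0:3|rs=5:3|pad=0:19 = 0x28280000; big→ 28 28 00 00

0xc9 0x92 0x2c 0x23 0x27 0x60 0x00 0x00 0x28 0x28 0x00 0x00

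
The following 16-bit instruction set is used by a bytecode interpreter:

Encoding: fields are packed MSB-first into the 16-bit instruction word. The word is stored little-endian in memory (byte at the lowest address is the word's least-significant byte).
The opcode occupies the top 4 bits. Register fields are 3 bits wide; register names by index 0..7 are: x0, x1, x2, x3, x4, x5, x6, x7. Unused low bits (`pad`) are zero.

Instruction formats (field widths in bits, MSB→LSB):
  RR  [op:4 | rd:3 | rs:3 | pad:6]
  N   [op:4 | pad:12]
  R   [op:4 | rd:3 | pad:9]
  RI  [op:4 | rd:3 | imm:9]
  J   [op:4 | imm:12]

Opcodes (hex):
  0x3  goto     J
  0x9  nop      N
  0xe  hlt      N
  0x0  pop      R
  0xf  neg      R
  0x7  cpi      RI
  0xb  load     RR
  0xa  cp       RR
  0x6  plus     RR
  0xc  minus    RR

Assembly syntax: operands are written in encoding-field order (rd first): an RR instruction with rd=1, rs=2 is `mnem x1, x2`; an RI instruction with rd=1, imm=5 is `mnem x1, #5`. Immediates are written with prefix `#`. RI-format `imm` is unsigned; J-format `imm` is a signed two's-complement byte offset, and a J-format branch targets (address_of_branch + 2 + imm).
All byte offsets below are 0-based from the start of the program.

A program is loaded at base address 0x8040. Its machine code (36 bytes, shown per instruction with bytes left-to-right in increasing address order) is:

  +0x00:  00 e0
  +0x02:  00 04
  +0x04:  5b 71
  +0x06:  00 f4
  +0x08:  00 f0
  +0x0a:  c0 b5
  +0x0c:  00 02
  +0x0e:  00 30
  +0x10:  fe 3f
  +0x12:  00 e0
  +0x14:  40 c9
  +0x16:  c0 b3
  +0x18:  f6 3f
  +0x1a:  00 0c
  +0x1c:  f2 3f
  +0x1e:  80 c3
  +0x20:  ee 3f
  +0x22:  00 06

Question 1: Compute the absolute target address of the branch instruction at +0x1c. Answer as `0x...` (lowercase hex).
[1c] f2 3f → 0x3ff2
  top 4b → 0x3 → goto [J]
  imm: (w>>0)&0xfff=0xff2 (s12→-14) → #-14
  target = base 0x8040 + off 0x1c + 2 + imm -14 = 0x8050

0x8050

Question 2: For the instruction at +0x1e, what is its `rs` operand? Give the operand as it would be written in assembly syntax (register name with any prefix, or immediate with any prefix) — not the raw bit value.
x6

off 0x1e: read 80 c3 as little → 0xc380
  opcode bits[15:12]=0xc: minus/RR
  [11:9] rd=1 = x1
  [8:6] rs=6 = x6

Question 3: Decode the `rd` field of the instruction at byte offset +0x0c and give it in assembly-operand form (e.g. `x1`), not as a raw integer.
x1

@+0c  little-endian(00 02) = 0x0200
  op=0x0200>>12=0x0 ⇒ pop (R)
  rd@[11:9]=0x1 ⇒ x1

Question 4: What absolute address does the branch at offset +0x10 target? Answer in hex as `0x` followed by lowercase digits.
off 0x10: read fe 3f as little → 0x3ffe
  op=0x3ffe>>12=0x3 ⇒ goto (J)
  [11:0] imm=4094 (s12→-2) = #-2
  target = base 0x8040 + off 0x10 + 2 + imm -2 = 0x8050

0x8050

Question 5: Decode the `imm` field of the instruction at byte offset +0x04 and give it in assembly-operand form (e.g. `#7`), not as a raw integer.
off 0x04: read 5b 71 as little → 0x715b
  op=0x715b>>12=0x7 ⇒ cpi (RI)
  [11:9] rd=0 = x0
  [8:0] imm=347 = #347

#347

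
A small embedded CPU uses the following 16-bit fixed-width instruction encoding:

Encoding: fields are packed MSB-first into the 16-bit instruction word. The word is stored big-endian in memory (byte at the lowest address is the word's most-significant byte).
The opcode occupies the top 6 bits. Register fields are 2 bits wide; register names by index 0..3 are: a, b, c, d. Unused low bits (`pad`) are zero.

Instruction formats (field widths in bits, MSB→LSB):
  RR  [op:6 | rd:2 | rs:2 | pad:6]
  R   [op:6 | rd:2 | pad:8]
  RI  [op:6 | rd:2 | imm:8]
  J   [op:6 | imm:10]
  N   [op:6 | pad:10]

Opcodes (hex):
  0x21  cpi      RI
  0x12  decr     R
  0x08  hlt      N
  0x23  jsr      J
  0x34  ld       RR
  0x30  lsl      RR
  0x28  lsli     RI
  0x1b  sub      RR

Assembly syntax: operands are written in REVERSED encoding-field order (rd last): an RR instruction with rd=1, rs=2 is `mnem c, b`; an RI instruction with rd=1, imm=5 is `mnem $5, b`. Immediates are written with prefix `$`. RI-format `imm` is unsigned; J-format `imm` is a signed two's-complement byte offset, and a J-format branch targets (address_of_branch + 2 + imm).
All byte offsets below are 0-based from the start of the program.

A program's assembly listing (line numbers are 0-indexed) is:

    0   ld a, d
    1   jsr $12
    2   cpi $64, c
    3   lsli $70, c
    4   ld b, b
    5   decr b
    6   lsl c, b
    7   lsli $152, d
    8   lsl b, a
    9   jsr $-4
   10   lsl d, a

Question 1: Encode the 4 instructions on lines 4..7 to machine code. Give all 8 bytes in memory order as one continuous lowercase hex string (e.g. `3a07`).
line 4 (ld): pack op=0x34:6|rd=1:2|rs=1:2|pad=0:6 = 0xd140; big→ d1 40
line 5 (decr): pack op=0x12:6|rd=1:2|pad=0:8 = 0x4900; big→ 49 00
line 6 (lsl): pack op=0x30:6|rd=1:2|rs=2:2|pad=0:6 = 0xc180; big→ c1 80
line 7 (lsli): pack op=0x28:6|rd=3:2|imm=152:8 = 0xa398; big→ a3 98

d1404900c180a398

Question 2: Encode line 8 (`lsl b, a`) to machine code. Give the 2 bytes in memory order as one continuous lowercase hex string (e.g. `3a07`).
L8: lsl op=0x30:6|rd=0:2|rs=1:2|pad=0:6 ⇒ 0xc040 ⇒ big c0 40

c040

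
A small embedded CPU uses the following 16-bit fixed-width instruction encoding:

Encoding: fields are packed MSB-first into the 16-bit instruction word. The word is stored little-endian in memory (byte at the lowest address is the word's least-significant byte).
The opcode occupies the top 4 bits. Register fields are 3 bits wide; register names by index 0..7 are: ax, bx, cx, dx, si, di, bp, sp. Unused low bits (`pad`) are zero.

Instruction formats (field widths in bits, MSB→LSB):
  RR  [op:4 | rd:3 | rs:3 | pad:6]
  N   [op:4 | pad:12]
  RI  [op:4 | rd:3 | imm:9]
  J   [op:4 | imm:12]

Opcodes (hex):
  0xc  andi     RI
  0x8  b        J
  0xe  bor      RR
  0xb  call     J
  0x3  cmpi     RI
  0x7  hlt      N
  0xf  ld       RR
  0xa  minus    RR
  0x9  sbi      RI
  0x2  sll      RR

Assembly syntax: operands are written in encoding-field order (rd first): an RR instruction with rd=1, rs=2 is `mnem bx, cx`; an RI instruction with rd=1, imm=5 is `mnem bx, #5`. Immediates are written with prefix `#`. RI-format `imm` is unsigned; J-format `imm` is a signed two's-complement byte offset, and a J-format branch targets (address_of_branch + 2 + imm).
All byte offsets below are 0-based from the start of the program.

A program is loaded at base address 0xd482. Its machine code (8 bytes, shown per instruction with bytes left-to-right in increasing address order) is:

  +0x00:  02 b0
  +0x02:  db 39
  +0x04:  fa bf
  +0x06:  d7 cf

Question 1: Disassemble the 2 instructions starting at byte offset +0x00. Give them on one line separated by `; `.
call #2; cmpi si, #475

off 0x00: read 02 b0 as little → 0xb002
  opcode bits[15:12]=0xb: call/J
  imm: (w>>0)&0xfff=0x2 → #2
off 0x02: read db 39 as little → 0x39db
  opcode bits[15:12]=0x3: cmpi/RI
  rd: (w>>9)&0x7=0x4 → si
  imm: (w>>0)&0x1ff=0x1db → #475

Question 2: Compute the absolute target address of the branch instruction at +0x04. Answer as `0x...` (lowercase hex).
off 0x04: read fa bf as little → 0xbffa
  top 4b → 0xb → call [J]
  [11:0] imm=4090 (s12→-6) = #-6
  target = base 0xd482 + off 0x04 + 2 + imm -6 = 0xd482

0xd482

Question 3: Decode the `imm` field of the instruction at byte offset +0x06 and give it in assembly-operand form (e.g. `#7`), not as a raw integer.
[06] d7 cf → 0xcfd7
  opcode bits[15:12]=0xc: andi/RI
  rd: (w>>9)&0x7=0x7 → sp
  imm: (w>>0)&0x1ff=0x1d7 → #471

#471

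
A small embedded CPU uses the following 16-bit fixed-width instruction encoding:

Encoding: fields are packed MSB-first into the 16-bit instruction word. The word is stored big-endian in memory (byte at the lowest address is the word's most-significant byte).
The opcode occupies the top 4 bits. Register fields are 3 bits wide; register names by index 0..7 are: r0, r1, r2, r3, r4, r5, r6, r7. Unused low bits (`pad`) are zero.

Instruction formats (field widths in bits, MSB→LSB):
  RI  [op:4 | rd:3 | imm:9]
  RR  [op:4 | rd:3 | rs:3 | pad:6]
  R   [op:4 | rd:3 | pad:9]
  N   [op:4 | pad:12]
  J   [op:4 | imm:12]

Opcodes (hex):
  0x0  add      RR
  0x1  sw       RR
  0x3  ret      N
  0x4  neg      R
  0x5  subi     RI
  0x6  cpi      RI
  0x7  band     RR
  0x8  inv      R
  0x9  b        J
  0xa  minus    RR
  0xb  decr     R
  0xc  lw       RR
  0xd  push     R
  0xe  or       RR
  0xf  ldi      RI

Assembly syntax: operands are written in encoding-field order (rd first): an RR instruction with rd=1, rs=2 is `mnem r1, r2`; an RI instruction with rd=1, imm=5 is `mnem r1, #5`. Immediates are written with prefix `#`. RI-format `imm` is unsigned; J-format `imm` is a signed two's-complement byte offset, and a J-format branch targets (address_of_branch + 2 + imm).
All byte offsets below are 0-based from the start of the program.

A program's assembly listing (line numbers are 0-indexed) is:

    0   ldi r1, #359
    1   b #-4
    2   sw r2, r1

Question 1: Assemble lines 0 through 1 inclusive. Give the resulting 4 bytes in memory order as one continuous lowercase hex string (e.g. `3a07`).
line 0 (ldi): pack op=0xf:4|rd=1:3|imm=359:9 = 0xf367; big→ f3 67
line 1 (b): pack op=0x9:4|imm=-4:12 = 0x9ffc; big→ 9f fc

f3679ffc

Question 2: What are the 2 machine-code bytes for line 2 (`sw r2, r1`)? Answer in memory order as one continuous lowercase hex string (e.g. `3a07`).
2. sw fields op=0x1:4|rd=2:3|rs=1:3|pad=0:6 → word 1440h → 14 40

1440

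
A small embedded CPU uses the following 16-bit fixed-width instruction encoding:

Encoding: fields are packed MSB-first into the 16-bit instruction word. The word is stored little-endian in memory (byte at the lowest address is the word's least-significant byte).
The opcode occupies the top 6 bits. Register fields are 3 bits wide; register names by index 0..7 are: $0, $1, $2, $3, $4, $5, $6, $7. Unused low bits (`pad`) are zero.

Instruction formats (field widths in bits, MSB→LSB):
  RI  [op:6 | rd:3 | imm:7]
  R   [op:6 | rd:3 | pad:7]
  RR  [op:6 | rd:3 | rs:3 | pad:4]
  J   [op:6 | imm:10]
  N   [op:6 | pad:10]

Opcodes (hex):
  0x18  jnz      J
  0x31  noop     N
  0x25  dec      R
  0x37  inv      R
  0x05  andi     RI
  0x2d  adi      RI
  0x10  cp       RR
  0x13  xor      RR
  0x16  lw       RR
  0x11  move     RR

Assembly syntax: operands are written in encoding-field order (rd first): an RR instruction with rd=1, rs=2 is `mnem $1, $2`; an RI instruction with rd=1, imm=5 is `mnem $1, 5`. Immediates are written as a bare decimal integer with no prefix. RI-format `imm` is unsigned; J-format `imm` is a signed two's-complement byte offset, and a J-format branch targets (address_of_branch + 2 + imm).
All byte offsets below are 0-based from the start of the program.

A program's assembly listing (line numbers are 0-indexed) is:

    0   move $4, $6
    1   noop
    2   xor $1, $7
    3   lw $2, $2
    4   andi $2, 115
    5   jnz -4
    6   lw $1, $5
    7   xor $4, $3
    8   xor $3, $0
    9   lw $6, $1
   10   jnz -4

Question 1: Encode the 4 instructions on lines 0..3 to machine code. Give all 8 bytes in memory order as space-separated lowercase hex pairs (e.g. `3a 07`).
60 46 00 c4 f0 4c 20 59

line 0 (move): pack op=0x11:6|rd=4:3|rs=6:3|pad=0:4 = 0x4660; little→ 60 46
line 1 (noop): pack op=0x31:6|pad=0:10 = 0xc400; little→ 00 c4
line 2 (xor): pack op=0x13:6|rd=1:3|rs=7:3|pad=0:4 = 0x4cf0; little→ f0 4c
line 3 (lw): pack op=0x16:6|rd=2:3|rs=2:3|pad=0:4 = 0x5920; little→ 20 59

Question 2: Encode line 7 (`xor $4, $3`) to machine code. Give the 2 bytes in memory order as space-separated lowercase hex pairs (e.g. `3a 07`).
7. xor fields op=0x13:6|rd=4:3|rs=3:3|pad=0:4 → word 4e30h → 30 4e

30 4e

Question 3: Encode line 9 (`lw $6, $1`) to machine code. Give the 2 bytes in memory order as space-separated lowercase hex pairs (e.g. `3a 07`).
10 5b

line 9 (lw): pack op=0x16:6|rd=6:3|rs=1:3|pad=0:4 = 0x5b10; little→ 10 5b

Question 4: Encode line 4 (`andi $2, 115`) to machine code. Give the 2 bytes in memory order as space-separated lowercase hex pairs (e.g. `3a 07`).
L4: andi op=0x5:6|rd=2:3|imm=115:7 ⇒ 0x1573 ⇒ little 73 15

73 15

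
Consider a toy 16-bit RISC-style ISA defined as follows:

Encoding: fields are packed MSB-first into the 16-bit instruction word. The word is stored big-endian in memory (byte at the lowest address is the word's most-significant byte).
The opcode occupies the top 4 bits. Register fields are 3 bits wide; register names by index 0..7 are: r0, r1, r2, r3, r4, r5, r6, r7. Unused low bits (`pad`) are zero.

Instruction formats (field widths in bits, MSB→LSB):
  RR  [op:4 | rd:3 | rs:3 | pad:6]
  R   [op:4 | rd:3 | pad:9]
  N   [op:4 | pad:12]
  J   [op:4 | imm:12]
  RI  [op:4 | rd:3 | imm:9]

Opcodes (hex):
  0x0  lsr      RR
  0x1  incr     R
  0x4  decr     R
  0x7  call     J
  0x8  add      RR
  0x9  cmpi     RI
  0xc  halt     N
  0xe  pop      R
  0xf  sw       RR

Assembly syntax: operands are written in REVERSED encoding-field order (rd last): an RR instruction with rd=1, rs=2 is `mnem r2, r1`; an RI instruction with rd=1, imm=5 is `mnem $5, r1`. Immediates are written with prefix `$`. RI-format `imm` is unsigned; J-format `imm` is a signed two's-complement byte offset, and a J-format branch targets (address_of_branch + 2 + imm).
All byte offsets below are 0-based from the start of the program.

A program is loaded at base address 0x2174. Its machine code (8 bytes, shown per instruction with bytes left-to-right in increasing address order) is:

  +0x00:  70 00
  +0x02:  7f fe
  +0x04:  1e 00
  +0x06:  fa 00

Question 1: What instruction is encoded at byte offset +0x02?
+0x02: 7f fe ⇒ word 0x7ffe (big)
  opcode bits[15:12]=0x7: call/J
  imm: (w>>0)&0xfff=0xffe (s12→-2) → $-2

call $-2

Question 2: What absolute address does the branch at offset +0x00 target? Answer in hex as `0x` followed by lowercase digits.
0x2176

@+00  big-endian(70 00) = 0x7000
  top 4b → 0x7 → call [J]
  [11:0] imm=0 = $0
  target = base 0x2174 + off 0x00 + 2 + imm 0 = 0x2176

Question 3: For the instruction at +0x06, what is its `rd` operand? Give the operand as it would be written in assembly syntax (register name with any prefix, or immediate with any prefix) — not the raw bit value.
r5

off 0x06: read fa 00 as big → 0xfa00
  opcode bits[15:12]=0xf: sw/RR
  rd@[11:9]=0x5 ⇒ r5
  rs@[8:6]=0x0 ⇒ r0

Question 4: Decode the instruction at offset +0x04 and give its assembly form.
incr r7

off 0x04: read 1e 00 as big → 0x1e00
  top 4b → 0x1 → incr [R]
  rd: (w>>9)&0x7=0x7 → r7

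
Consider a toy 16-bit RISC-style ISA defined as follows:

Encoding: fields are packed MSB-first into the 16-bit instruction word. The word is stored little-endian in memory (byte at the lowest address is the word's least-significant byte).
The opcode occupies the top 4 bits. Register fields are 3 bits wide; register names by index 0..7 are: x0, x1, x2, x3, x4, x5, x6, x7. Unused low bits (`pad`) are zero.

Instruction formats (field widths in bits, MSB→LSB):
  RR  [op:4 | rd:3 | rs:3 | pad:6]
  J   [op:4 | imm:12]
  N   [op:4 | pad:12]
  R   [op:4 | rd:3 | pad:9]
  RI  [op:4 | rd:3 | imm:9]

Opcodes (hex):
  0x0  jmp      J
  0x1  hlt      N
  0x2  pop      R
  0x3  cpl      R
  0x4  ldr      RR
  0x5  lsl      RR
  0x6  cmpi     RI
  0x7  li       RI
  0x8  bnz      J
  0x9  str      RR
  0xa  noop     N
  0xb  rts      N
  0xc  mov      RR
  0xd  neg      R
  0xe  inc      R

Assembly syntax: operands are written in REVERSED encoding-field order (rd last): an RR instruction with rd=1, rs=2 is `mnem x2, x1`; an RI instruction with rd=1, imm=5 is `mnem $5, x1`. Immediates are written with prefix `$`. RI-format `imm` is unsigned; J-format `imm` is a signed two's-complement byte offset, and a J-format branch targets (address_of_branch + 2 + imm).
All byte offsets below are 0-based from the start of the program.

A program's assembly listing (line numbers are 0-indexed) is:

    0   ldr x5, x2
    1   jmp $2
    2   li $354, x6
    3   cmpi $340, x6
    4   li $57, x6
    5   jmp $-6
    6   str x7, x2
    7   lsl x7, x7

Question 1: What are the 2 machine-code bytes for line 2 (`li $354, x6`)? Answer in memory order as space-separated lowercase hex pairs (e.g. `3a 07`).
62 7d

2. li fields op=0x7:4|rd=6:3|imm=354:9 → word 7d62h → 62 7d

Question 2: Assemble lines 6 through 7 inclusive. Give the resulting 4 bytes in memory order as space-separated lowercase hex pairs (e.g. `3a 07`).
L6: str op=0x9:4|rd=2:3|rs=7:3|pad=0:6 ⇒ 0x95c0 ⇒ little c0 95
L7: lsl op=0x5:4|rd=7:3|rs=7:3|pad=0:6 ⇒ 0x5fc0 ⇒ little c0 5f

c0 95 c0 5f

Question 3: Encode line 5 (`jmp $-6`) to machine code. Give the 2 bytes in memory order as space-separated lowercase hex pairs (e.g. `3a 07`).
fa 0f

line 5 (jmp): pack op=0x0:4|imm=-6:12 = 0x0ffa; little→ fa 0f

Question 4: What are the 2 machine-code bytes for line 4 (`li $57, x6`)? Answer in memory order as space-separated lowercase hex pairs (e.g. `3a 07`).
line 4 (li): pack op=0x7:4|rd=6:3|imm=57:9 = 0x7c39; little→ 39 7c

39 7c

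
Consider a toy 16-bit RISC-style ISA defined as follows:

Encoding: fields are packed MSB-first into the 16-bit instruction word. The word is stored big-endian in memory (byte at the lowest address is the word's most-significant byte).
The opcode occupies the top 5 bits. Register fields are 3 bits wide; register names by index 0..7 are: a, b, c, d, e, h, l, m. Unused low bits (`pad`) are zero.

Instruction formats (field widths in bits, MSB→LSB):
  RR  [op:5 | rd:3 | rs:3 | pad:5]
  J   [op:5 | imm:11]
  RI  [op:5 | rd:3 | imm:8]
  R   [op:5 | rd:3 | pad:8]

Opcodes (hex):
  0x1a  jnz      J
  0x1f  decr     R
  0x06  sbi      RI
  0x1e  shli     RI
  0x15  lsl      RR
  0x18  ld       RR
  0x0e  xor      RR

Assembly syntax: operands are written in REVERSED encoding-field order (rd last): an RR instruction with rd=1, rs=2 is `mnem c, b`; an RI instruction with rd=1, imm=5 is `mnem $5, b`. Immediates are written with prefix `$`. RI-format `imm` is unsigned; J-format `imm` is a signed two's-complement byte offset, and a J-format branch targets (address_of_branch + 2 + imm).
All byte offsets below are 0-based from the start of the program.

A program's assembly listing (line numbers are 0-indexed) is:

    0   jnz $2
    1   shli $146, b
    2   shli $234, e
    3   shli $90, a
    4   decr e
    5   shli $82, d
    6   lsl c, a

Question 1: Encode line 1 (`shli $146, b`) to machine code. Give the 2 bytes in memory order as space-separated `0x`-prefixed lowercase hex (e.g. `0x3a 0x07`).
L1: shli op=0x1e:5|rd=1:3|imm=146:8 ⇒ 0xf192 ⇒ big f1 92

0xf1 0x92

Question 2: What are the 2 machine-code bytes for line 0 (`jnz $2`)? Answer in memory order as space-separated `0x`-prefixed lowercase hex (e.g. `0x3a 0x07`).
0. jnz fields op=0x1a:5|imm=2:11 → word d002h → d0 02

0xd0 0x02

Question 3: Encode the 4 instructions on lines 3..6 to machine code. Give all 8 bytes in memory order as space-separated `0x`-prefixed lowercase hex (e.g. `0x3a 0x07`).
0xf0 0x5a 0xfc 0x00 0xf3 0x52 0xa8 0x40

line 3 (shli): pack op=0x1e:5|rd=0:3|imm=90:8 = 0xf05a; big→ f0 5a
line 4 (decr): pack op=0x1f:5|rd=4:3|pad=0:8 = 0xfc00; big→ fc 00
line 5 (shli): pack op=0x1e:5|rd=3:3|imm=82:8 = 0xf352; big→ f3 52
line 6 (lsl): pack op=0x15:5|rd=0:3|rs=2:3|pad=0:5 = 0xa840; big→ a8 40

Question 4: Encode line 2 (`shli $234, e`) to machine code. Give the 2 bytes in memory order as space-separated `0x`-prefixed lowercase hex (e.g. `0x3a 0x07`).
2. shli fields op=0x1e:5|rd=4:3|imm=234:8 → word f4eah → f4 ea

0xf4 0xea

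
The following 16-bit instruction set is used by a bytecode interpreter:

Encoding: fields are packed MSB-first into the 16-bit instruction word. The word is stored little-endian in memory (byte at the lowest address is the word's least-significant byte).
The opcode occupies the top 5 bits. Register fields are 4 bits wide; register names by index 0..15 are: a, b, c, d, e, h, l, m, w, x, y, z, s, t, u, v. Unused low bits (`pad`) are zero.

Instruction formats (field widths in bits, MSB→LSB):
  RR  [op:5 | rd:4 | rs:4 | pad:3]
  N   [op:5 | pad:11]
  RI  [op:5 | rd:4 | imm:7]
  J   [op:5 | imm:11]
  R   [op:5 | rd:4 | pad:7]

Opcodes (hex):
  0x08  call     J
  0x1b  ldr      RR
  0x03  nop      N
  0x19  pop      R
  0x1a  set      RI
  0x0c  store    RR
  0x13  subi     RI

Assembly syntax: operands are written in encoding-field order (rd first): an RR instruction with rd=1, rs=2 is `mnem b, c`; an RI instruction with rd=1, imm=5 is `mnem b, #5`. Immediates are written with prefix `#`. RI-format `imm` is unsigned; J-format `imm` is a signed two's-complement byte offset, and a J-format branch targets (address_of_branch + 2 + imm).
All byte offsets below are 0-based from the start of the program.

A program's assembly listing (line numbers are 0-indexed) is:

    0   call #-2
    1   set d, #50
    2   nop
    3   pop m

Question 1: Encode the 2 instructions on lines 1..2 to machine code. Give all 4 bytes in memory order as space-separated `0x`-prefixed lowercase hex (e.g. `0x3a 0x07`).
0xb2 0xd1 0x00 0x18

1. set fields op=0x1a:5|rd=3:4|imm=50:7 → word d1b2h → b2 d1
2. nop fields op=0x3:5|pad=0:11 → word 1800h → 00 18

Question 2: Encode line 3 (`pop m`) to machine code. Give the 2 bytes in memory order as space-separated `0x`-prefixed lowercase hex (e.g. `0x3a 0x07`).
0x80 0xcb

line 3 (pop): pack op=0x19:5|rd=7:4|pad=0:7 = 0xcb80; little→ 80 cb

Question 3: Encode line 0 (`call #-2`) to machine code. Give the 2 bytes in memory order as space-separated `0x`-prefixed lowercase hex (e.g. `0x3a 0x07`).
0xfe 0x47

0. call fields op=0x8:5|imm=-2:11 → word 47feh → fe 47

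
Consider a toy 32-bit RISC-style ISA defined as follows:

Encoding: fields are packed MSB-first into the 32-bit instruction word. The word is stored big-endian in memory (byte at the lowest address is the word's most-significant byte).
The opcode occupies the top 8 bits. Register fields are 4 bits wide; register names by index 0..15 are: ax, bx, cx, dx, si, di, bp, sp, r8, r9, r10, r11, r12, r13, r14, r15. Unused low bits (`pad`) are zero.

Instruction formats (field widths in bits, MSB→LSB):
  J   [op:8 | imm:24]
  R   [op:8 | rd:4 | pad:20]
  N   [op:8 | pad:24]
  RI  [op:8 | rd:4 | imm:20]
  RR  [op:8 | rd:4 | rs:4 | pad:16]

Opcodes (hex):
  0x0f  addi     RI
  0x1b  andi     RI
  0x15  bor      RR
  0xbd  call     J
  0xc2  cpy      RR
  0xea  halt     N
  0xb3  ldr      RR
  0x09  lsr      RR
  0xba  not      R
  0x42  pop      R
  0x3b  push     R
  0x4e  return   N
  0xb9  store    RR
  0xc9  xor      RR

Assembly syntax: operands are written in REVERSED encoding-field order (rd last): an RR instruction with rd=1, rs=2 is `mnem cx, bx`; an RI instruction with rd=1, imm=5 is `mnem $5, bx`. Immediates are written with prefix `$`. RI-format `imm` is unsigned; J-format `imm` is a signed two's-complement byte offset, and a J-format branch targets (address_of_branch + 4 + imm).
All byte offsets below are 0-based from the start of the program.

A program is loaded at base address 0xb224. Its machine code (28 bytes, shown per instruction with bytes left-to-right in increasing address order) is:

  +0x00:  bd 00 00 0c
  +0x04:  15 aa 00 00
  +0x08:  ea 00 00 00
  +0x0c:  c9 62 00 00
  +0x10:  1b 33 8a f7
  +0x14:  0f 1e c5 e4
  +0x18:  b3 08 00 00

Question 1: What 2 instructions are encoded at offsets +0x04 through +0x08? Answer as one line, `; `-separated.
@+04  big-endian(15 aa 00 00) = 0x15aa0000
  opcode bits[31:24]=0x15: bor/RR
  [23:20] rd=10 = r10
  [19:16] rs=10 = r10
@+08  big-endian(ea 00 00 00) = 0xea000000
  opcode bits[31:24]=0xea: halt/N

bor r10, r10; halt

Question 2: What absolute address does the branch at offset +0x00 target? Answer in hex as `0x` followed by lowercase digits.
0xb234

[00] bd 00 00 0c → 0xbd00000c
  opcode bits[31:24]=0xbd: call/J
  imm: (w>>0)&0xffffff=0xc → $12
  target = base 0xb224 + off 0x00 + 4 + imm 12 = 0xb234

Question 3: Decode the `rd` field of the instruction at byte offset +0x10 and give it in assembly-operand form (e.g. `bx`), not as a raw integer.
@+10  big-endian(1b 33 8a f7) = 0x1b338af7
  opcode bits[31:24]=0x1b: andi/RI
  rd@[23:20]=0x3 ⇒ dx
  imm@[19:0]=0x38af7 ⇒ $232183

dx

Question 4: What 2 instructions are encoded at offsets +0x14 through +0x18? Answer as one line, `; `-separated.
off 0x14: read 0f 1e c5 e4 as big → 0x0f1ec5e4
  opcode bits[31:24]=0xf: addi/RI
  [23:20] rd=1 = bx
  [19:0] imm=968164 = $968164
off 0x18: read b3 08 00 00 as big → 0xb3080000
  opcode bits[31:24]=0xb3: ldr/RR
  [23:20] rd=0 = ax
  [19:16] rs=8 = r8

addi $968164, bx; ldr r8, ax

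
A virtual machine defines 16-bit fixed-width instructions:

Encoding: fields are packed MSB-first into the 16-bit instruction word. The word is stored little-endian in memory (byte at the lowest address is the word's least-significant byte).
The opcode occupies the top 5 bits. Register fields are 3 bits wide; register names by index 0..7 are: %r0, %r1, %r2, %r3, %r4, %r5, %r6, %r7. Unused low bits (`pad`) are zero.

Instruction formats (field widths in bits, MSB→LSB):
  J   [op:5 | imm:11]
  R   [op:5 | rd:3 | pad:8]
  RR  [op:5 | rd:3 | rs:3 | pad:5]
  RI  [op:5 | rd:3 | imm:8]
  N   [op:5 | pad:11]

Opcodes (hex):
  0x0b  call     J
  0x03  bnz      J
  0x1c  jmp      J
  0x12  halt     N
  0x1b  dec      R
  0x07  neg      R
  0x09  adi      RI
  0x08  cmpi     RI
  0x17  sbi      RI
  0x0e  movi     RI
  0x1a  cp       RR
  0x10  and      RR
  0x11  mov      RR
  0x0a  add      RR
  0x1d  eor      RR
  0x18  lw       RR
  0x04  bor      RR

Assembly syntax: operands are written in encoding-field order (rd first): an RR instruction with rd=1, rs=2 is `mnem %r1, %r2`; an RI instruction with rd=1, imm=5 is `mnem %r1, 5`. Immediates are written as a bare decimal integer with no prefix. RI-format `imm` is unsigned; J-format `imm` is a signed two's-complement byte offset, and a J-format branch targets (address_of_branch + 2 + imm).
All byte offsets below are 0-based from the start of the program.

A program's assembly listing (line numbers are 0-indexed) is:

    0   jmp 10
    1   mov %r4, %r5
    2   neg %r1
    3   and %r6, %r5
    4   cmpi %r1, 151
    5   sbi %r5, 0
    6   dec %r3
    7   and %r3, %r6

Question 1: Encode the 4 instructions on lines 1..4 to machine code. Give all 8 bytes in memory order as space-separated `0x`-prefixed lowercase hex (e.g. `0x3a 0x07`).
1. mov fields op=0x11:5|rd=4:3|rs=5:3|pad=0:5 → word 8ca0h → a0 8c
2. neg fields op=0x7:5|rd=1:3|pad=0:8 → word 3900h → 00 39
3. and fields op=0x10:5|rd=6:3|rs=5:3|pad=0:5 → word 86a0h → a0 86
4. cmpi fields op=0x8:5|rd=1:3|imm=151:8 → word 4197h → 97 41

0xa0 0x8c 0x00 0x39 0xa0 0x86 0x97 0x41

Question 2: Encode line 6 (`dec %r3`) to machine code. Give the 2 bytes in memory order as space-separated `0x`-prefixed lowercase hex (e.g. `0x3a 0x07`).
0x00 0xdb

L6: dec op=0x1b:5|rd=3:3|pad=0:8 ⇒ 0xdb00 ⇒ little 00 db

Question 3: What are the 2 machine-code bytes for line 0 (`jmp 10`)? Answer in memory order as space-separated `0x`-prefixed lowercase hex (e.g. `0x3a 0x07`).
0x0a 0xe0

L0: jmp op=0x1c:5|imm=10:11 ⇒ 0xe00a ⇒ little 0a e0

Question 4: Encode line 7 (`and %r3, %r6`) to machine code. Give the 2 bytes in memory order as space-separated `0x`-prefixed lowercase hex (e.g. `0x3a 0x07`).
0xc0 0x83

7. and fields op=0x10:5|rd=3:3|rs=6:3|pad=0:5 → word 83c0h → c0 83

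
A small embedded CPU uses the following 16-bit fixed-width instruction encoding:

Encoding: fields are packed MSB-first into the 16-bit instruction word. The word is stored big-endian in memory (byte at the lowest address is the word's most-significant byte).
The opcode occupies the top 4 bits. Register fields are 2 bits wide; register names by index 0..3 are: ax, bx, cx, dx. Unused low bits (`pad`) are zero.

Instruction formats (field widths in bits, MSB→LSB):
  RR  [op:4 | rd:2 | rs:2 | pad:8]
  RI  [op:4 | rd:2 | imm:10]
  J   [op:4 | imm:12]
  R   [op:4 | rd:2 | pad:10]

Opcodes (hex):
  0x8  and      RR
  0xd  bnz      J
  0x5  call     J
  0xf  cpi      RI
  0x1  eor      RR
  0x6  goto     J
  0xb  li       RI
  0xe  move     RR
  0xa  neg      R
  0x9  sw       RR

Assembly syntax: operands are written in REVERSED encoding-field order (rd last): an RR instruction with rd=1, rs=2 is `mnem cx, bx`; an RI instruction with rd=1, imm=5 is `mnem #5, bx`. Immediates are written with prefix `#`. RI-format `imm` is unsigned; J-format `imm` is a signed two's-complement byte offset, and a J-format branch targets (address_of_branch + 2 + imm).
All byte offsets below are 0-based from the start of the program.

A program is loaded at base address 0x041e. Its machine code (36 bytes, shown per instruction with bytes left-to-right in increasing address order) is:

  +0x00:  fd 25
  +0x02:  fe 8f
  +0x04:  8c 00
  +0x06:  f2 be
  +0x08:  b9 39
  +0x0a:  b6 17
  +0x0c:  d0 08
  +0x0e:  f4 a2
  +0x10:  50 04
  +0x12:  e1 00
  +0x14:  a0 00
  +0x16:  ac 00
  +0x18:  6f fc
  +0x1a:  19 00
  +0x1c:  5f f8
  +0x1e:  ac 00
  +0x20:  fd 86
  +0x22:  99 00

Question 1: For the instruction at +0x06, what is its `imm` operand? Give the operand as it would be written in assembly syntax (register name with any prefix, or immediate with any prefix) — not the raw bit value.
off 0x06: read f2 be as big → 0xf2be
  top 4b → 0xf → cpi [RI]
  rd@[11:10]=0x0 ⇒ ax
  imm@[9:0]=0x2be ⇒ #702

#702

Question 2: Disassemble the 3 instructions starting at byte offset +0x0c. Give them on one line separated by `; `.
bnz #8; cpi #162, bx; call #4

off 0x0c: read d0 08 as big → 0xd008
  op=0xd008>>12=0xd ⇒ bnz (J)
  imm: (w>>0)&0xfff=0x8 → #8
off 0x0e: read f4 a2 as big → 0xf4a2
  op=0xf4a2>>12=0xf ⇒ cpi (RI)
  rd: (w>>10)&0x3=0x1 → bx
  imm: (w>>0)&0x3ff=0xa2 → #162
off 0x10: read 50 04 as big → 0x5004
  op=0x5004>>12=0x5 ⇒ call (J)
  imm: (w>>0)&0xfff=0x4 → #4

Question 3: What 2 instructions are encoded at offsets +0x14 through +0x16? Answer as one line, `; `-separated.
neg ax; neg dx

[14] a0 00 → 0xa000
  top 4b → 0xa → neg [R]
  rd@[11:10]=0x0 ⇒ ax
[16] ac 00 → 0xac00
  top 4b → 0xa → neg [R]
  rd@[11:10]=0x3 ⇒ dx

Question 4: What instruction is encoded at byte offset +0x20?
@+20  big-endian(fd 86) = 0xfd86
  op=0xfd86>>12=0xf ⇒ cpi (RI)
  rd@[11:10]=0x3 ⇒ dx
  imm@[9:0]=0x186 ⇒ #390

cpi #390, dx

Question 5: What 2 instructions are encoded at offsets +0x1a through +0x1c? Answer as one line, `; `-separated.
[1a] 19 00 → 0x1900
  opcode bits[15:12]=0x1: eor/RR
  rd@[11:10]=0x2 ⇒ cx
  rs@[9:8]=0x1 ⇒ bx
[1c] 5f f8 → 0x5ff8
  opcode bits[15:12]=0x5: call/J
  imm@[11:0]=0xff8 (s12→-8) ⇒ #-8

eor bx, cx; call #-8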